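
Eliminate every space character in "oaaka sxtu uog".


Input string: 'oaaka sxtu uog'
Operation: remove all spaces
Words: 'oaaka', 'sxtu', 'uog'
Join without spaces: oaakasxtuuog


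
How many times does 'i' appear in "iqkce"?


Input string: 'iqkce'
Target character: 'i'
Scan each position: s[0]='i'
Matches found at indices: 0
Total: 1


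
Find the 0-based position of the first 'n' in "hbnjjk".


Input string: 'hbnjjk'
Target: 'n'
Scanning left to right: s[0]='h', s[1]='b', s[2]='n'
First match at index: 2


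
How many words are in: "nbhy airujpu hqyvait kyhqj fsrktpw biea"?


Input string: 'nbhy airujpu hqyvait kyhqj fsrktpw biea'
Operation: split by spaces
Words found: 'nbhy', 'airujpu', 'hqyvait', 'kyhqj', 'fsrktpw', 'biea'
Word count: 6


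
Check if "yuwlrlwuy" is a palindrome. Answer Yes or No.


Input string: 'yuwlrlwuy'
Reversed: 'yuwlrlwuy'
Compare pairs: s[0]='y' vs s[8]='y' (match), s[1]='u' vs s[7]='u' (match), s[2]='w' vs s[6]='w' (match), s[3]='l' vs s[5]='l' (match)
Palindrome: Yes


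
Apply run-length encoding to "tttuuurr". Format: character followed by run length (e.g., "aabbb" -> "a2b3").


Input: 'tttuuurr'
Operation: identify consecutive runs
Runs: 'ttt' -> t3, 'uuu' -> u3, 'rr' -> r2
Encoded: t3u3r2


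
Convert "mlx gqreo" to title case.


Input string: 'mlx gqreo'
Operation: capitalize first letter of each word
Word transformations: 'mlx'->'Mlx', 'gqreo'->'Gqreo'
Result: Mlx Gqreo


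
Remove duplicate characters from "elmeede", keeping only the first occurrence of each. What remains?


Input: 'elmeede'
Operation: keep first occurrence of each character
Scan: s[0]='e' new -> keep; s[1]='l' new -> keep; s[2]='m' new -> keep; s[3]='e' seen -> skip; s[4]='e' seen -> skip; s[5]='d' new -> keep; s[6]='e' seen -> skip
Result: elmd


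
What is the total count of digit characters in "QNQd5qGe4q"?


Input string: 'QNQd5qGe4q'
Operation: count digit characters (0-9)
Scan: 'Q', 'N', 'Q', 'd', '5'(digit), 'q', 'G', 'e', '4'(digit), 'q'
Digits found: 2
Result: 2


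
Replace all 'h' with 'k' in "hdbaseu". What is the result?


Input string: 'hdbaseu'
Operation: replace 'h' with 'k'
Positions of 'h': 0
After replacement: kdbaseu


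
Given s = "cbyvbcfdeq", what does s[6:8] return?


Input string: 'cbyvbcfdeq'
Operation: slice [6:8]
Extract characters: s[6]='f', s[7]='d'
Result: fd


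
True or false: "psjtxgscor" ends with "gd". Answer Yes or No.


Input string: 'psjtxgscor'
Suffix to check: 'gd'
Last 2 characters of input: 'or'
Match: False
Result: No


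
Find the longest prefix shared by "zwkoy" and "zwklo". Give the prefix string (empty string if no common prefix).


String 1: 'zwkoy'
String 2: 'zwklo'
Compare position by position:
pos 0: 'z' vs 'z' match
pos 1: 'w' vs 'w' match
pos 2: 'k' vs 'k' match
pos 3: 'o' vs 'l' differ -> stop
Longest common prefix: "zwk" (length 3)


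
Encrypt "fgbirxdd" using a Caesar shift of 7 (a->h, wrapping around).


Input: 'fgbirxdd', shift = 7
Operation: for each letter, (position + 7) mod 26
Mapping: 'f'(5+7=12)->'m', 'g'(6+7=13)->'n', 'b'(1+7=8)->'i', 'i'(8+7=15)->'p', 'r'(17+7=24)->'y', 'x'(23+7=30, 30 mod 26=4)->'e', 'd'(3+7=10)->'k', 'd'(3+7=10)->'k'
Result: mnipyekk


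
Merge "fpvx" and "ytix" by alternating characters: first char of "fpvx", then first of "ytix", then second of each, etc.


String 1: 'fpvx'
String 2: 'ytix'
Operation: alternate characters
Pairs: 'f'+'y', 'p'+'t', 'v'+'i', 'x'+'x'
Result: fyptvixx


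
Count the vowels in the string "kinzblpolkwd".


Input string: 'kinzblpolkwd'
Operation: count vowels (a, e, i, o, u)
Scan: s[0]='k', s[1]='i' (vowel), s[2]='n', s[3]='z', s[4]='b', s[5]='l', s[6]='p', s[7]='o' (vowel), s[8]='l', s[9]='k', s[10]='w', s[11]='d'
Vowels found: 2
Result: 2


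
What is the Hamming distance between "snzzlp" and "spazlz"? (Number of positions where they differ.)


String 1: 'snzzlp'
String 2: 'spazlz'
Compare each position: pos 0: 's'=='s', pos 1: 'n'!='p', pos 2: 'z'!='a', pos 3: 'z'=='z', pos 4: 'l'=='l', pos 5: 'p'!='z'
Differing positions: 3
Hamming distance: 3


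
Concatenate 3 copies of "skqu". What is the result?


Input string: 'skqu'
Operation: repeat 3 times
Concatenation: 'skqu' + 'skqu' + 'skqu'
Result: skquskquskqu


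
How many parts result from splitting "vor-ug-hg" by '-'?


Input string: 'vor-ug-hg'
Delimiter: '-'
Split result: 'vor', 'ug', 'hg'
Number of parts: 3


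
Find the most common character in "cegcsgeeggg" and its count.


Input: 'cegcsgeeggg'
Operation: tally each character
Counts: 'c':2, 'e':3, 'g':5, 's':1
Maximum: 'g' appears 5 times


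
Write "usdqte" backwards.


Input string: 'usdqte'
Operation: reverse character order
Original order: 'u' -> 's' -> 'd' -> 'q' -> 't' -> 'e'
Reversed order: 'e' -> 't' -> 'q' -> 'd' -> 's' -> 'u'
Result: etqdsu


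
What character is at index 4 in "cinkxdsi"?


Input string: 'cinkxdsi'
Operation: get character at index 4
Index mapping: s[0]='c', s[1]='i', s[2]='n', s[3]='k', s[4]='x'
Result: 'x'


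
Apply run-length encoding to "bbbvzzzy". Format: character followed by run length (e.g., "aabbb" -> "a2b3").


Input: 'bbbvzzzy'
Operation: identify consecutive runs
Runs: 'bbb' -> b3, 'v' -> v1, 'zzz' -> z3, 'y' -> y1
Encoded: b3v1z3y1


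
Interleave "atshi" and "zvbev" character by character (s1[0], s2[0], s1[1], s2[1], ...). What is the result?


String 1: 'atshi'
String 2: 'zvbev'
Operation: alternate characters
Pairs: 'a'+'z', 't'+'v', 's'+'b', 'h'+'e', 'i'+'v'
Result: aztvsbheiv


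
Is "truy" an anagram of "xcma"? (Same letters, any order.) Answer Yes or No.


String 1: 'xcma' -> sorted: 'acmx'
String 2: 'truy' -> sorted: 'rtuy'
Compare sorted forms: 'acmx' != 'rtuy'
Anagram: No


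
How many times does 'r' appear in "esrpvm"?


Input string: 'esrpvm'
Target character: 'r'
Scan each position: s[2]='r'
Matches found at indices: 2
Total: 1


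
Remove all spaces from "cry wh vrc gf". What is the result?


Input string: 'cry wh vrc gf'
Operation: remove all spaces
Words: 'cry', 'wh', 'vrc', 'gf'
Join without spaces: crywhvrcgf


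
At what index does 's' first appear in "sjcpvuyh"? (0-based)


Input string: 'sjcpvuyh'
Target: 's'
Scanning left to right: s[0]='s'
First match at index: 0


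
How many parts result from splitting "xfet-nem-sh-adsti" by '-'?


Input string: 'xfet-nem-sh-adsti'
Delimiter: '-'
Split result: 'xfet', 'nem', 'sh', 'adsti'
Number of parts: 4


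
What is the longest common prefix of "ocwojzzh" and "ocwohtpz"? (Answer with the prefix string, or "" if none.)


String 1: 'ocwojzzh'
String 2: 'ocwohtpz'
Compare position by position:
pos 0: 'o' vs 'o' match
pos 1: 'c' vs 'c' match
pos 2: 'w' vs 'w' match
pos 3: 'o' vs 'o' match
pos 4: 'j' vs 'h' differ -> stop
Longest common prefix: "ocwo" (length 4)


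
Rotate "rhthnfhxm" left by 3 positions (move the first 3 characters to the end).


Input: 'rhthnfhxm', shift = 3
Operation: split at index 3 and swap parts
Front part s[0:3] = 'rht'
Back part s[3:] = 'hnfhxm'
Rotated = back + front = 'hnfhxm' + 'rht'
Result: hnfhxmrht


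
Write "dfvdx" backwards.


Input string: 'dfvdx'
Operation: reverse character order
Original order: 'd' -> 'f' -> 'v' -> 'd' -> 'x'
Reversed order: 'x' -> 'd' -> 'v' -> 'f' -> 'd'
Result: xdvfd


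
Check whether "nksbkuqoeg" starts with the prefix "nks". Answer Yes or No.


Input string: 'nksbkuqoeg'
Prefix to check: 'nks'
First 3 characters of input: 'nks'
Match: True
Result: Yes


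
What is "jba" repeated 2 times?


Input string: 'jba'
Operation: repeat 2 times
Concatenation: 'jba' + 'jba'
Result: jbajba


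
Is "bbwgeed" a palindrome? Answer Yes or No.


Input string: 'bbwgeed'
Reversed: 'deegwbb'
Compare pairs: s[0]='b' vs s[6]='d' (mismatch), s[1]='b' vs s[5]='e' (mismatch), s[2]='w' vs s[4]='e' (mismatch)
Palindrome: No


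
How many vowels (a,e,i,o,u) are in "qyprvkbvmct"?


Input string: 'qyprvkbvmct'
Operation: count vowels (a, e, i, o, u)
Scan: s[0]='q', s[1]='y', s[2]='p', s[3]='r', s[4]='v', s[5]='k', s[6]='b', s[7]='v', s[8]='m', s[9]='c', s[10]='t'
Vowels found: 0
Result: 0


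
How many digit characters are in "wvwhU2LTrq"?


Input string: 'wvwhU2LTrq'
Operation: count digit characters (0-9)
Scan: 'w', 'v', 'w', 'h', 'U', '2'(digit), 'L', 'T', 'r', 'q'
Digits found: 1
Result: 1


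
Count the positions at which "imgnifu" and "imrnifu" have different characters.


String 1: 'imgnifu'
String 2: 'imrnifu'
Compare each position: pos 0: 'i'=='i', pos 1: 'm'=='m', pos 2: 'g'!='r', pos 3: 'n'=='n', pos 4: 'i'=='i', pos 5: 'f'=='f', pos 6: 'u'=='u'
Differing positions: 1
Hamming distance: 1


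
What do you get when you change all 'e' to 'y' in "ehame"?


Input string: 'ehame'
Operation: replace 'e' with 'y'
Positions of 'e': 0, 4
After replacement: yhamy


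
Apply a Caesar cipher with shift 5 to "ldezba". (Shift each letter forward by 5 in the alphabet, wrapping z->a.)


Input: 'ldezba', shift = 5
Operation: for each letter, (position + 5) mod 26
Mapping: 'l'(11+5=16)->'q', 'd'(3+5=8)->'i', 'e'(4+5=9)->'j', 'z'(25+5=30, 30 mod 26=4)->'e', 'b'(1+5=6)->'g', 'a'(0+5=5)->'f'
Result: qijegf


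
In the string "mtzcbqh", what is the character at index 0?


Input string: 'mtzcbqh'
Operation: get character at index 0
Index mapping: s[0]='m'
Result: 'm'


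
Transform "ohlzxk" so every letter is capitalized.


Input string: 'ohlzxk'
Operation: convert each letter to uppercase
Mapping: 'o'->'O', 'h'->'H', 'l'->'L', 'z'->'Z', 'x'->'X', 'k'->'K'
Result: OHLZXK


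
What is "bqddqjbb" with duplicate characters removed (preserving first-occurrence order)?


Input: 'bqddqjbb'
Operation: keep first occurrence of each character
Scan: s[0]='b' new -> keep; s[1]='q' new -> keep; s[2]='d' new -> keep; s[3]='d' seen -> skip; s[4]='q' seen -> skip; s[5]='j' new -> keep; s[6]='b' seen -> skip; s[7]='b' seen -> skip
Result: bqdj


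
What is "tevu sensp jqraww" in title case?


Input string: 'tevu sensp jqraww'
Operation: capitalize first letter of each word
Word transformations: 'tevu'->'Tevu', 'sensp'->'Sensp', 'jqraww'->'Jqraww'
Result: Tevu Sensp Jqraww


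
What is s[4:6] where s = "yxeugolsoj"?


Input string: 'yxeugolsoj'
Operation: slice [4:6]
Extract characters: s[4]='g', s[5]='o'
Result: go


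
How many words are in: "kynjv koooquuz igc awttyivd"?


Input string: 'kynjv koooquuz igc awttyivd'
Operation: split by spaces
Words found: 'kynjv', 'koooquuz', 'igc', 'awttyivd'
Word count: 4


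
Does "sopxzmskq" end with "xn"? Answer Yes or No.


Input string: 'sopxzmskq'
Suffix to check: 'xn'
Last 2 characters of input: 'kq'
Match: False
Result: No


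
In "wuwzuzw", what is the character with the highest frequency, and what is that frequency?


Input: 'wuwzuzw'
Operation: tally each character
Counts: 'u':2, 'w':3, 'z':2
Maximum: 'w' appears 3 times


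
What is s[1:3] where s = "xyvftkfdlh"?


Input string: 'xyvftkfdlh'
Operation: slice [1:3]
Extract characters: s[1]='y', s[2]='v'
Result: yv


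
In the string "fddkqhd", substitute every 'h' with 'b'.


Input string: 'fddkqhd'
Operation: replace 'h' with 'b'
Positions of 'h': 5
After replacement: fddkqbd


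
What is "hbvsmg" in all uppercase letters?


Input string: 'hbvsmg'
Operation: convert each letter to uppercase
Mapping: 'h'->'H', 'b'->'B', 'v'->'V', 's'->'S', 'm'->'M', 'g'->'G'
Result: HBVSMG


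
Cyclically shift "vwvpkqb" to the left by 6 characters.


Input: 'vwvpkqb', shift = 6
Operation: split at index 6 and swap parts
Front part s[0:6] = 'vwvpkq'
Back part s[6:] = 'b'
Rotated = back + front = 'b' + 'vwvpkq'
Result: bvwvpkq


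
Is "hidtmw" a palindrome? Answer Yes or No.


Input string: 'hidtmw'
Reversed: 'wmtdih'
Compare pairs: s[0]='h' vs s[5]='w' (mismatch), s[1]='i' vs s[4]='m' (mismatch), s[2]='d' vs s[3]='t' (mismatch)
Palindrome: No


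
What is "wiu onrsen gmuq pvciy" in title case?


Input string: 'wiu onrsen gmuq pvciy'
Operation: capitalize first letter of each word
Word transformations: 'wiu'->'Wiu', 'onrsen'->'Onrsen', 'gmuq'->'Gmuq', 'pvciy'->'Pvciy'
Result: Wiu Onrsen Gmuq Pvciy


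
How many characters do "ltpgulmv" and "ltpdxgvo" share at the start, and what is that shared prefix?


String 1: 'ltpgulmv'
String 2: 'ltpdxgvo'
Compare position by position:
pos 0: 'l' vs 'l' match
pos 1: 't' vs 't' match
pos 2: 'p' vs 'p' match
pos 3: 'g' vs 'd' differ -> stop
Longest common prefix: "ltp" (length 3)


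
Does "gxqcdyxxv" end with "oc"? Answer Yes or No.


Input string: 'gxqcdyxxv'
Suffix to check: 'oc'
Last 2 characters of input: 'xv'
Match: False
Result: No


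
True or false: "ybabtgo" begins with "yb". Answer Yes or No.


Input string: 'ybabtgo'
Prefix to check: 'yb'
First 2 characters of input: 'yb'
Match: True
Result: Yes


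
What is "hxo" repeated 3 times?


Input string: 'hxo'
Operation: repeat 3 times
Concatenation: 'hxo' + 'hxo' + 'hxo'
Result: hxohxohxo


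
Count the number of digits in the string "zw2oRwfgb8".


Input string: 'zw2oRwfgb8'
Operation: count digit characters (0-9)
Scan: 'z', 'w', '2'(digit), 'o', 'R', 'w', 'f', 'g', 'b', '8'(digit)
Digits found: 2
Result: 2


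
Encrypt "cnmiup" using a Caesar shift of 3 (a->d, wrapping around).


Input: 'cnmiup', shift = 3
Operation: for each letter, (position + 3) mod 26
Mapping: 'c'(2+3=5)->'f', 'n'(13+3=16)->'q', 'm'(12+3=15)->'p', 'i'(8+3=11)->'l', 'u'(20+3=23)->'x', 'p'(15+3=18)->'s'
Result: fqplxs


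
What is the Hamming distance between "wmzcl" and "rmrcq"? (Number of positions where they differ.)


String 1: 'wmzcl'
String 2: 'rmrcq'
Compare each position: pos 0: 'w'!='r', pos 1: 'm'=='m', pos 2: 'z'!='r', pos 3: 'c'=='c', pos 4: 'l'!='q'
Differing positions: 3
Hamming distance: 3


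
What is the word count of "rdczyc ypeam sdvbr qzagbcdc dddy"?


Input string: 'rdczyc ypeam sdvbr qzagbcdc dddy'
Operation: split by spaces
Words found: 'rdczyc', 'ypeam', 'sdvbr', 'qzagbcdc', 'dddy'
Word count: 5


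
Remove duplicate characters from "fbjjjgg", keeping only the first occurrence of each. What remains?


Input: 'fbjjjgg'
Operation: keep first occurrence of each character
Scan: s[0]='f' new -> keep; s[1]='b' new -> keep; s[2]='j' new -> keep; s[3]='j' seen -> skip; s[4]='j' seen -> skip; s[5]='g' new -> keep; s[6]='g' seen -> skip
Result: fbjg


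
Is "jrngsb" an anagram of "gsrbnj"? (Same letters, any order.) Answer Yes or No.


String 1: 'gsrbnj' -> sorted: 'bgjnrs'
String 2: 'jrngsb' -> sorted: 'bgjnrs'
Compare sorted forms: 'bgjnrs' == 'bgjnrs'
Anagram: Yes


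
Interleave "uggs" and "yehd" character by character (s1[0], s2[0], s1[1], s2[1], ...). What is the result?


String 1: 'uggs'
String 2: 'yehd'
Operation: alternate characters
Pairs: 'u'+'y', 'g'+'e', 'g'+'h', 's'+'d'
Result: uygeghsd


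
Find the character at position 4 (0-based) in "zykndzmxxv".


Input string: 'zykndzmxxv'
Operation: get character at index 4
Index mapping: s[0]='z', s[1]='y', s[2]='k', s[3]='n', s[4]='d'
Result: 'd'


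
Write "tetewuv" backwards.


Input string: 'tetewuv'
Operation: reverse character order
Original order: 't' -> 'e' -> 't' -> 'e' -> 'w' -> 'u' -> 'v'
Reversed order: 'v' -> 'u' -> 'w' -> 'e' -> 't' -> 'e' -> 't'
Result: vuwetet


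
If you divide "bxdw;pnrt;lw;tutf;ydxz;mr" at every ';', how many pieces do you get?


Input string: 'bxdw;pnrt;lw;tutf;ydxz;mr'
Delimiter: ';'
Split result: 'bxdw', 'pnrt', 'lw', 'tutf', 'ydxz', 'mr'
Number of parts: 6


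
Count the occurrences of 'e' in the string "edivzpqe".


Input string: 'edivzpqe'
Target character: 'e'
Scan each position: s[0]='e', s[7]='e'
Matches found at indices: 0, 7
Total: 2


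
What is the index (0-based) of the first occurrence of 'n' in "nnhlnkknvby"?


Input string: 'nnhlnkknvby'
Target: 'n'
Scanning left to right: s[0]='n'
First match at index: 0


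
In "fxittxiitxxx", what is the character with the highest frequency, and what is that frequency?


Input: 'fxittxiitxxx'
Operation: tally each character
Counts: 'f':1, 'i':3, 't':3, 'x':5
Maximum: 'x' appears 5 times


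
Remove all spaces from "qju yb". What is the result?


Input string: 'qju yb'
Operation: remove all spaces
Words: 'qju', 'yb'
Join without spaces: qjuyb


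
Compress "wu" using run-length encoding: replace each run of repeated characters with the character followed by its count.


Input: 'wu'
Operation: identify consecutive runs
Runs: 'w' -> w1, 'u' -> u1
Encoded: w1u1


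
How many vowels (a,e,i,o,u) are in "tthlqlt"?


Input string: 'tthlqlt'
Operation: count vowels (a, e, i, o, u)
Scan: s[0]='t', s[1]='t', s[2]='h', s[3]='l', s[4]='q', s[5]='l', s[6]='t'
Vowels found: 0
Result: 0


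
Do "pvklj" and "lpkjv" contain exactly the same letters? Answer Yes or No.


String 1: 'pvklj' -> sorted: 'jklpv'
String 2: 'lpkjv' -> sorted: 'jklpv'
Compare sorted forms: 'jklpv' == 'jklpv'
Anagram: Yes


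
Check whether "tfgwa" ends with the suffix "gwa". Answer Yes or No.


Input string: 'tfgwa'
Suffix to check: 'gwa'
Last 3 characters of input: 'gwa'
Match: True
Result: Yes


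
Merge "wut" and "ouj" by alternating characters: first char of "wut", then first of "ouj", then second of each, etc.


String 1: 'wut'
String 2: 'ouj'
Operation: alternate characters
Pairs: 'w'+'o', 'u'+'u', 't'+'j'
Result: wouutj


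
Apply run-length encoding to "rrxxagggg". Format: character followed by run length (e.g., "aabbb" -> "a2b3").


Input: 'rrxxagggg'
Operation: identify consecutive runs
Runs: 'rr' -> r2, 'xx' -> x2, 'a' -> a1, 'gggg' -> g4
Encoded: r2x2a1g4


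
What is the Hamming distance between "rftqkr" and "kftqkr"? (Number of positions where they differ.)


String 1: 'rftqkr'
String 2: 'kftqkr'
Compare each position: pos 0: 'r'!='k', pos 1: 'f'=='f', pos 2: 't'=='t', pos 3: 'q'=='q', pos 4: 'k'=='k', pos 5: 'r'=='r'
Differing positions: 1
Hamming distance: 1


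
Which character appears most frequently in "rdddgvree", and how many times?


Input: 'rdddgvree'
Operation: tally each character
Counts: 'd':3, 'e':2, 'g':1, 'r':2, 'v':1
Maximum: 'd' appears 3 times


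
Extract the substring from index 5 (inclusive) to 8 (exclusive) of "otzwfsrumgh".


Input string: 'otzwfsrumgh'
Operation: slice [5:8]
Extract characters: s[5]='s', s[6]='r', s[7]='u'
Result: sru


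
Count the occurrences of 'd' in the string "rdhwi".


Input string: 'rdhwi'
Target character: 'd'
Scan each position: s[1]='d'
Matches found at indices: 1
Total: 1


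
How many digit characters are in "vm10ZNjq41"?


Input string: 'vm10ZNjq41'
Operation: count digit characters (0-9)
Scan: 'v', 'm', '1'(digit), '0'(digit), 'Z', 'N', 'j', 'q', '4'(digit), '1'(digit)
Digits found: 4
Result: 4


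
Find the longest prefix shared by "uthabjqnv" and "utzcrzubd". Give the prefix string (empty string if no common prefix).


String 1: 'uthabjqnv'
String 2: 'utzcrzubd'
Compare position by position:
pos 0: 'u' vs 'u' match
pos 1: 't' vs 't' match
pos 2: 'h' vs 'z' differ -> stop
Longest common prefix: "ut" (length 2)


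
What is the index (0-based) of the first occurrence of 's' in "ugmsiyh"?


Input string: 'ugmsiyh'
Target: 's'
Scanning left to right: s[0]='u', s[1]='g', s[2]='m', s[3]='s'
First match at index: 3


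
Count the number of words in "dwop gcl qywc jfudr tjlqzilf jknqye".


Input string: 'dwop gcl qywc jfudr tjlqzilf jknqye'
Operation: split by spaces
Words found: 'dwop', 'gcl', 'qywc', 'jfudr', 'tjlqzilf', 'jknqye'
Word count: 6


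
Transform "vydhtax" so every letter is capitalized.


Input string: 'vydhtax'
Operation: convert each letter to uppercase
Mapping: 'v'->'V', 'y'->'Y', 'd'->'D', 'h'->'H', 't'->'T', 'a'->'A', 'x'->'X'
Result: VYDHTAX


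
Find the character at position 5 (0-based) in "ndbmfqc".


Input string: 'ndbmfqc'
Operation: get character at index 5
Index mapping: s[0]='n', s[1]='d', s[2]='b', s[3]='m', s[4]='f', s[5]='q'
Result: 'q'


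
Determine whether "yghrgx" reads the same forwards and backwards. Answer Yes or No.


Input string: 'yghrgx'
Reversed: 'xgrhgy'
Compare pairs: s[0]='y' vs s[5]='x' (mismatch), s[1]='g' vs s[4]='g' (match), s[2]='h' vs s[3]='r' (mismatch)
Palindrome: No


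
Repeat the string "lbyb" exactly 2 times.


Input string: 'lbyb'
Operation: repeat 2 times
Concatenation: 'lbyb' + 'lbyb'
Result: lbyblbyb


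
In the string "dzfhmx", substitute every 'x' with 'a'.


Input string: 'dzfhmx'
Operation: replace 'x' with 'a'
Positions of 'x': 5
After replacement: dzfhma


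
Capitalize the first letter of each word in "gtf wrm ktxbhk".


Input string: 'gtf wrm ktxbhk'
Operation: capitalize first letter of each word
Word transformations: 'gtf'->'Gtf', 'wrm'->'Wrm', 'ktxbhk'->'Ktxbhk'
Result: Gtf Wrm Ktxbhk


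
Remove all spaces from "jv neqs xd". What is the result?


Input string: 'jv neqs xd'
Operation: remove all spaces
Words: 'jv', 'neqs', 'xd'
Join without spaces: jvneqsxd


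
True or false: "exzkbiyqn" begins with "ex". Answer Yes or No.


Input string: 'exzkbiyqn'
Prefix to check: 'ex'
First 2 characters of input: 'ex'
Match: True
Result: Yes


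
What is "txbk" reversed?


Input string: 'txbk'
Operation: reverse character order
Original order: 't' -> 'x' -> 'b' -> 'k'
Reversed order: 'k' -> 'b' -> 'x' -> 't'
Result: kbxt


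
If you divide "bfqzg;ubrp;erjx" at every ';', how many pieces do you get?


Input string: 'bfqzg;ubrp;erjx'
Delimiter: ';'
Split result: 'bfqzg', 'ubrp', 'erjx'
Number of parts: 3


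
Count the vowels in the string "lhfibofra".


Input string: 'lhfibofra'
Operation: count vowels (a, e, i, o, u)
Scan: s[0]='l', s[1]='h', s[2]='f', s[3]='i' (vowel), s[4]='b', s[5]='o' (vowel), s[6]='f', s[7]='r', s[8]='a' (vowel)
Vowels found: 3
Result: 3


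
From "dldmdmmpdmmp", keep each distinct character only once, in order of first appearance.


Input: 'dldmdmmpdmmp'
Operation: keep first occurrence of each character
Scan: s[0]='d' new -> keep; s[1]='l' new -> keep; s[2]='d' seen -> skip; s[3]='m' new -> keep; s[4]='d' seen -> skip; s[5]='m' seen -> skip; s[6]='m' seen -> skip; s[7]='p' new -> keep; s[8]='d' seen -> skip; s[9]='m' seen -> skip; s[10]='m' seen -> skip; s[11]='p' seen -> skip
Result: dlmp


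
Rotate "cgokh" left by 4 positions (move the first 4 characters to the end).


Input: 'cgokh', shift = 4
Operation: split at index 4 and swap parts
Front part s[0:4] = 'cgok'
Back part s[4:] = 'h'
Rotated = back + front = 'h' + 'cgok'
Result: hcgok


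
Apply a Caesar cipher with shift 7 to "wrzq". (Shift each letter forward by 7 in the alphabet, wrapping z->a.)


Input: 'wrzq', shift = 7
Operation: for each letter, (position + 7) mod 26
Mapping: 'w'(22+7=29, 29 mod 26=3)->'d', 'r'(17+7=24)->'y', 'z'(25+7=32, 32 mod 26=6)->'g', 'q'(16+7=23)->'x'
Result: dygx


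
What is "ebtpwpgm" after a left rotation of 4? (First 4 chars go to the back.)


Input: 'ebtpwpgm', shift = 4
Operation: split at index 4 and swap parts
Front part s[0:4] = 'ebtp'
Back part s[4:] = 'wpgm'
Rotated = back + front = 'wpgm' + 'ebtp'
Result: wpgmebtp


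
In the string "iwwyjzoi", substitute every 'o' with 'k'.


Input string: 'iwwyjzoi'
Operation: replace 'o' with 'k'
Positions of 'o': 6
After replacement: iwwyjzki


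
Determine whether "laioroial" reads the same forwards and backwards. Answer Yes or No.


Input string: 'laioroial'
Reversed: 'laioroial'
Compare pairs: s[0]='l' vs s[8]='l' (match), s[1]='a' vs s[7]='a' (match), s[2]='i' vs s[6]='i' (match), s[3]='o' vs s[5]='o' (match)
Palindrome: Yes


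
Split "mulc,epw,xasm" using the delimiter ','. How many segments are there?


Input string: 'mulc,epw,xasm'
Delimiter: ','
Split result: 'mulc', 'epw', 'xasm'
Number of parts: 3


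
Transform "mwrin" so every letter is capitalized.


Input string: 'mwrin'
Operation: convert each letter to uppercase
Mapping: 'm'->'M', 'w'->'W', 'r'->'R', 'i'->'I', 'n'->'N'
Result: MWRIN


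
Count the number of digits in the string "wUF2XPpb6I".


Input string: 'wUF2XPpb6I'
Operation: count digit characters (0-9)
Scan: 'w', 'U', 'F', '2'(digit), 'X', 'P', 'p', 'b', '6'(digit), 'I'
Digits found: 2
Result: 2


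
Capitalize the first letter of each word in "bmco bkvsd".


Input string: 'bmco bkvsd'
Operation: capitalize first letter of each word
Word transformations: 'bmco'->'Bmco', 'bkvsd'->'Bkvsd'
Result: Bmco Bkvsd


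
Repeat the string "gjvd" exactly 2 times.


Input string: 'gjvd'
Operation: repeat 2 times
Concatenation: 'gjvd' + 'gjvd'
Result: gjvdgjvd


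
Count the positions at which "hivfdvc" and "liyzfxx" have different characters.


String 1: 'hivfdvc'
String 2: 'liyzfxx'
Compare each position: pos 0: 'h'!='l', pos 1: 'i'=='i', pos 2: 'v'!='y', pos 3: 'f'!='z', pos 4: 'd'!='f', pos 5: 'v'!='x', pos 6: 'c'!='x'
Differing positions: 6
Hamming distance: 6


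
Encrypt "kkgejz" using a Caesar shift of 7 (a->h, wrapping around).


Input: 'kkgejz', shift = 7
Operation: for each letter, (position + 7) mod 26
Mapping: 'k'(10+7=17)->'r', 'k'(10+7=17)->'r', 'g'(6+7=13)->'n', 'e'(4+7=11)->'l', 'j'(9+7=16)->'q', 'z'(25+7=32, 32 mod 26=6)->'g'
Result: rrnlqg


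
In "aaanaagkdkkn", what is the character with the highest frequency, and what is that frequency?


Input: 'aaanaagkdkkn'
Operation: tally each character
Counts: 'a':5, 'd':1, 'g':1, 'k':3, 'n':2
Maximum: 'a' appears 5 times


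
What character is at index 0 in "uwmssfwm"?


Input string: 'uwmssfwm'
Operation: get character at index 0
Index mapping: s[0]='u'
Result: 'u'


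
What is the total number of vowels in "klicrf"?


Input string: 'klicrf'
Operation: count vowels (a, e, i, o, u)
Scan: s[0]='k', s[1]='l', s[2]='i' (vowel), s[3]='c', s[4]='r', s[5]='f'
Vowels found: 1
Result: 1


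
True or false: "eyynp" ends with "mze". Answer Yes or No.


Input string: 'eyynp'
Suffix to check: 'mze'
Last 3 characters of input: 'ynp'
Match: False
Result: No


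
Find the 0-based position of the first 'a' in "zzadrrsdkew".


Input string: 'zzadrrsdkew'
Target: 'a'
Scanning left to right: s[0]='z', s[1]='z', s[2]='a'
First match at index: 2


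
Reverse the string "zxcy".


Input string: 'zxcy'
Operation: reverse character order
Original order: 'z' -> 'x' -> 'c' -> 'y'
Reversed order: 'y' -> 'c' -> 'x' -> 'z'
Result: ycxz


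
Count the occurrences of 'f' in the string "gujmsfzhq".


Input string: 'gujmsfzhq'
Target character: 'f'
Scan each position: s[5]='f'
Matches found at indices: 5
Total: 1


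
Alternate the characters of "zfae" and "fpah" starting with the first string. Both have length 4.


String 1: 'zfae'
String 2: 'fpah'
Operation: alternate characters
Pairs: 'z'+'f', 'f'+'p', 'a'+'a', 'e'+'h'
Result: zffpaaeh


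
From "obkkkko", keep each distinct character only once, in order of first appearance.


Input: 'obkkkko'
Operation: keep first occurrence of each character
Scan: s[0]='o' new -> keep; s[1]='b' new -> keep; s[2]='k' new -> keep; s[3]='k' seen -> skip; s[4]='k' seen -> skip; s[5]='k' seen -> skip; s[6]='o' seen -> skip
Result: obk


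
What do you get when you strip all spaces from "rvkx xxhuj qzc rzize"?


Input string: 'rvkx xxhuj qzc rzize'
Operation: remove all spaces
Words: 'rvkx', 'xxhuj', 'qzc', 'rzize'
Join without spaces: rvkxxxhujqzcrzize


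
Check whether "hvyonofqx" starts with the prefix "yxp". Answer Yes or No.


Input string: 'hvyonofqx'
Prefix to check: 'yxp'
First 3 characters of input: 'hvy'
Match: False
Result: No


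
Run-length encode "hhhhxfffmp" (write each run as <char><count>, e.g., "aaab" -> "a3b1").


Input: 'hhhhxfffmp'
Operation: identify consecutive runs
Runs: 'hhhh' -> h4, 'x' -> x1, 'fff' -> f3, 'm' -> m1, 'p' -> p1
Encoded: h4x1f3m1p1


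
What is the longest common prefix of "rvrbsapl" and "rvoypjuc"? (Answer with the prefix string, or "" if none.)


String 1: 'rvrbsapl'
String 2: 'rvoypjuc'
Compare position by position:
pos 0: 'r' vs 'r' match
pos 1: 'v' vs 'v' match
pos 2: 'r' vs 'o' differ -> stop
Longest common prefix: "rv" (length 2)


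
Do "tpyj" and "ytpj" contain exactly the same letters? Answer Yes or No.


String 1: 'tpyj' -> sorted: 'jpty'
String 2: 'ytpj' -> sorted: 'jpty'
Compare sorted forms: 'jpty' == 'jpty'
Anagram: Yes


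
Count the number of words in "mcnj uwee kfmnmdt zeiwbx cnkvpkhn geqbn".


Input string: 'mcnj uwee kfmnmdt zeiwbx cnkvpkhn geqbn'
Operation: split by spaces
Words found: 'mcnj', 'uwee', 'kfmnmdt', 'zeiwbx', 'cnkvpkhn', 'geqbn'
Word count: 6


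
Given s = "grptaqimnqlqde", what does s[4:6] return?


Input string: 'grptaqimnqlqde'
Operation: slice [4:6]
Extract characters: s[4]='a', s[5]='q'
Result: aq


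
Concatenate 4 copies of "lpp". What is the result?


Input string: 'lpp'
Operation: repeat 4 times
Concatenation: 'lpp' + 'lpp' + 'lpp' + 'lpp'
Result: lpplpplpplpp


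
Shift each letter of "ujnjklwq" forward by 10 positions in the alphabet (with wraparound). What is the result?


Input: 'ujnjklwq', shift = 10
Operation: for each letter, (position + 10) mod 26
Mapping: 'u'(20+10=30, 30 mod 26=4)->'e', 'j'(9+10=19)->'t', 'n'(13+10=23)->'x', 'j'(9+10=19)->'t', 'k'(10+10=20)->'u', 'l'(11+10=21)->'v', 'w'(22+10=32, 32 mod 26=6)->'g', 'q'(16+10=26, 26 mod 26=0)->'a'
Result: etxtuvga


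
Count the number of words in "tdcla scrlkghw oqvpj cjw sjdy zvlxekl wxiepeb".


Input string: 'tdcla scrlkghw oqvpj cjw sjdy zvlxekl wxiepeb'
Operation: split by spaces
Words found: 'tdcla', 'scrlkghw', 'oqvpj', 'cjw', 'sjdy', 'zvlxekl', 'wxiepeb'
Word count: 7


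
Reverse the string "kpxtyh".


Input string: 'kpxtyh'
Operation: reverse character order
Original order: 'k' -> 'p' -> 'x' -> 't' -> 'y' -> 'h'
Reversed order: 'h' -> 'y' -> 't' -> 'x' -> 'p' -> 'k'
Result: hytxpk


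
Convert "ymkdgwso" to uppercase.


Input string: 'ymkdgwso'
Operation: convert each letter to uppercase
Mapping: 'y'->'Y', 'm'->'M', 'k'->'K', 'd'->'D', 'g'->'G', 'w'->'W', 's'->'S', 'o'->'O'
Result: YMKDGWSO


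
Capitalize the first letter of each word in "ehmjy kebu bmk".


Input string: 'ehmjy kebu bmk'
Operation: capitalize first letter of each word
Word transformations: 'ehmjy'->'Ehmjy', 'kebu'->'Kebu', 'bmk'->'Bmk'
Result: Ehmjy Kebu Bmk


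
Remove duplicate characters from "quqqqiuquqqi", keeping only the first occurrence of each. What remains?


Input: 'quqqqiuquqqi'
Operation: keep first occurrence of each character
Scan: s[0]='q' new -> keep; s[1]='u' new -> keep; s[2]='q' seen -> skip; s[3]='q' seen -> skip; s[4]='q' seen -> skip; s[5]='i' new -> keep; s[6]='u' seen -> skip; s[7]='q' seen -> skip; s[8]='u' seen -> skip; s[9]='q' seen -> skip; s[10]='q' seen -> skip; s[11]='i' seen -> skip
Result: qui


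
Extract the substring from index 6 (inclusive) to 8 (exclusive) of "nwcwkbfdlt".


Input string: 'nwcwkbfdlt'
Operation: slice [6:8]
Extract characters: s[6]='f', s[7]='d'
Result: fd


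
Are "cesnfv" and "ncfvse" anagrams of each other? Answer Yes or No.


String 1: 'cesnfv' -> sorted: 'cefnsv'
String 2: 'ncfvse' -> sorted: 'cefnsv'
Compare sorted forms: 'cefnsv' == 'cefnsv'
Anagram: Yes


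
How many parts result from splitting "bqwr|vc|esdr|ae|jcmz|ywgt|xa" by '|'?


Input string: 'bqwr|vc|esdr|ae|jcmz|ywgt|xa'
Delimiter: '|'
Split result: 'bqwr', 'vc', 'esdr', 'ae', 'jcmz', 'ywgt', 'xa'
Number of parts: 7


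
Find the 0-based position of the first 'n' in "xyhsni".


Input string: 'xyhsni'
Target: 'n'
Scanning left to right: s[0]='x', s[1]='y', s[2]='h', s[3]='s', s[4]='n'
First match at index: 4


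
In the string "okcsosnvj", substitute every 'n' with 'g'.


Input string: 'okcsosnvj'
Operation: replace 'n' with 'g'
Positions of 'n': 6
After replacement: okcsosgvj


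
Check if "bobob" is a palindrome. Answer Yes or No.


Input string: 'bobob'
Reversed: 'bobob'
Compare pairs: s[0]='b' vs s[4]='b' (match), s[1]='o' vs s[3]='o' (match)
Palindrome: Yes


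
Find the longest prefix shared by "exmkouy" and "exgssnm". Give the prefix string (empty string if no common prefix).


String 1: 'exmkouy'
String 2: 'exgssnm'
Compare position by position:
pos 0: 'e' vs 'e' match
pos 1: 'x' vs 'x' match
pos 2: 'm' vs 'g' differ -> stop
Longest common prefix: "ex" (length 2)


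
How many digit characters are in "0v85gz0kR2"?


Input string: '0v85gz0kR2'
Operation: count digit characters (0-9)
Scan: '0'(digit), 'v', '8'(digit), '5'(digit), 'g', 'z', '0'(digit), 'k', 'R', '2'(digit)
Digits found: 5
Result: 5


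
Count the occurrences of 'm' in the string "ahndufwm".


Input string: 'ahndufwm'
Target character: 'm'
Scan each position: s[7]='m'
Matches found at indices: 7
Total: 1


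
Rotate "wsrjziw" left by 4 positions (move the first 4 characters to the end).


Input: 'wsrjziw', shift = 4
Operation: split at index 4 and swap parts
Front part s[0:4] = 'wsrj'
Back part s[4:] = 'ziw'
Rotated = back + front = 'ziw' + 'wsrj'
Result: ziwwsrj


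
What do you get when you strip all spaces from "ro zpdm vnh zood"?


Input string: 'ro zpdm vnh zood'
Operation: remove all spaces
Words: 'ro', 'zpdm', 'vnh', 'zood'
Join without spaces: rozpdmvnhzood


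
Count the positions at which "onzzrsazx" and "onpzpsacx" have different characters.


String 1: 'onzzrsazx'
String 2: 'onpzpsacx'
Compare each position: pos 0: 'o'=='o', pos 1: 'n'=='n', pos 2: 'z'!='p', pos 3: 'z'=='z', pos 4: 'r'!='p', pos 5: 's'=='s', pos 6: 'a'=='a', pos 7: 'z'!='c', pos 8: 'x'=='x'
Differing positions: 3
Hamming distance: 3


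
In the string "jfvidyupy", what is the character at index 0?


Input string: 'jfvidyupy'
Operation: get character at index 0
Index mapping: s[0]='j'
Result: 'j'


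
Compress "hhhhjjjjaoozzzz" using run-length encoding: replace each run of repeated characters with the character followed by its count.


Input: 'hhhhjjjjaoozzzz'
Operation: identify consecutive runs
Runs: 'hhhh' -> h4, 'jjjj' -> j4, 'a' -> a1, 'oo' -> o2, 'zzzz' -> z4
Encoded: h4j4a1o2z4


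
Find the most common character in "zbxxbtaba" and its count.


Input: 'zbxxbtaba'
Operation: tally each character
Counts: 'a':2, 'b':3, 't':1, 'x':2, 'z':1
Maximum: 'b' appears 3 times


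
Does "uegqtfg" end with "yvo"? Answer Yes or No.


Input string: 'uegqtfg'
Suffix to check: 'yvo'
Last 3 characters of input: 'tfg'
Match: False
Result: No


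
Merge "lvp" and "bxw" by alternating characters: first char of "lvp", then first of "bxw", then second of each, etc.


String 1: 'lvp'
String 2: 'bxw'
Operation: alternate characters
Pairs: 'l'+'b', 'v'+'x', 'p'+'w'
Result: lbvxpw


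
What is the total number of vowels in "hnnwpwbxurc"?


Input string: 'hnnwpwbxurc'
Operation: count vowels (a, e, i, o, u)
Scan: s[0]='h', s[1]='n', s[2]='n', s[3]='w', s[4]='p', s[5]='w', s[6]='b', s[7]='x', s[8]='u' (vowel), s[9]='r', s[10]='c'
Vowels found: 1
Result: 1


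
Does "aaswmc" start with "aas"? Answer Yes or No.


Input string: 'aaswmc'
Prefix to check: 'aas'
First 3 characters of input: 'aas'
Match: True
Result: Yes


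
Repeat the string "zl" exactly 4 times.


Input string: 'zl'
Operation: repeat 4 times
Concatenation: 'zl' + 'zl' + 'zl' + 'zl'
Result: zlzlzlzl


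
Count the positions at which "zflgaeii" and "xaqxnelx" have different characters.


String 1: 'zflgaeii'
String 2: 'xaqxnelx'
Compare each position: pos 0: 'z'!='x', pos 1: 'f'!='a', pos 2: 'l'!='q', pos 3: 'g'!='x', pos 4: 'a'!='n', pos 5: 'e'=='e', pos 6: 'i'!='l', pos 7: 'i'!='x'
Differing positions: 7
Hamming distance: 7


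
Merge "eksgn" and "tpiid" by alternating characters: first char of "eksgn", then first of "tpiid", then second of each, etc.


String 1: 'eksgn'
String 2: 'tpiid'
Operation: alternate characters
Pairs: 'e'+'t', 'k'+'p', 's'+'i', 'g'+'i', 'n'+'d'
Result: etkpsigind


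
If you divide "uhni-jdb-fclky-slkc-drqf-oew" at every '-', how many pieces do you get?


Input string: 'uhni-jdb-fclky-slkc-drqf-oew'
Delimiter: '-'
Split result: 'uhni', 'jdb', 'fclky', 'slkc', 'drqf', 'oew'
Number of parts: 6


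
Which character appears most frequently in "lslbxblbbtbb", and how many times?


Input: 'lslbxblbbtbb'
Operation: tally each character
Counts: 'b':6, 'l':3, 's':1, 't':1, 'x':1
Maximum: 'b' appears 6 times


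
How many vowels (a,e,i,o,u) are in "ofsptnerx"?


Input string: 'ofsptnerx'
Operation: count vowels (a, e, i, o, u)
Scan: s[0]='o' (vowel), s[1]='f', s[2]='s', s[3]='p', s[4]='t', s[5]='n', s[6]='e' (vowel), s[7]='r', s[8]='x'
Vowels found: 2
Result: 2


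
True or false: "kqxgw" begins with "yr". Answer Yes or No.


Input string: 'kqxgw'
Prefix to check: 'yr'
First 2 characters of input: 'kq'
Match: False
Result: No


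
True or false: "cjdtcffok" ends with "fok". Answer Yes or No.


Input string: 'cjdtcffok'
Suffix to check: 'fok'
Last 3 characters of input: 'fok'
Match: True
Result: Yes


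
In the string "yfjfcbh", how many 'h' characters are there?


Input string: 'yfjfcbh'
Target character: 'h'
Scan each position: s[6]='h'
Matches found at indices: 6
Total: 1


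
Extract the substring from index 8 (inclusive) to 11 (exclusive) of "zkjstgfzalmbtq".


Input string: 'zkjstgfzalmbtq'
Operation: slice [8:11]
Extract characters: s[8]='a', s[9]='l', s[10]='m'
Result: alm


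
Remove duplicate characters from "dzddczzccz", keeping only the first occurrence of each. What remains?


Input: 'dzddczzccz'
Operation: keep first occurrence of each character
Scan: s[0]='d' new -> keep; s[1]='z' new -> keep; s[2]='d' seen -> skip; s[3]='d' seen -> skip; s[4]='c' new -> keep; s[5]='z' seen -> skip; s[6]='z' seen -> skip; s[7]='c' seen -> skip; s[8]='c' seen -> skip; s[9]='z' seen -> skip
Result: dzc


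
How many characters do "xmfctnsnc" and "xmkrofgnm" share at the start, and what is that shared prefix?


String 1: 'xmfctnsnc'
String 2: 'xmkrofgnm'
Compare position by position:
pos 0: 'x' vs 'x' match
pos 1: 'm' vs 'm' match
pos 2: 'f' vs 'k' differ -> stop
Longest common prefix: "xm" (length 2)


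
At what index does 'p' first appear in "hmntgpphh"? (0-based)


Input string: 'hmntgpphh'
Target: 'p'
Scanning left to right: s[0]='h', s[1]='m', s[2]='n', s[3]='t', s[4]='g', s[5]='p'
First match at index: 5


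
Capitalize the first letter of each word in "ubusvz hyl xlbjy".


Input string: 'ubusvz hyl xlbjy'
Operation: capitalize first letter of each word
Word transformations: 'ubusvz'->'Ubusvz', 'hyl'->'Hyl', 'xlbjy'->'Xlbjy'
Result: Ubusvz Hyl Xlbjy


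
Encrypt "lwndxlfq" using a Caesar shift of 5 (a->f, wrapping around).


Input: 'lwndxlfq', shift = 5
Operation: for each letter, (position + 5) mod 26
Mapping: 'l'(11+5=16)->'q', 'w'(22+5=27, 27 mod 26=1)->'b', 'n'(13+5=18)->'s', 'd'(3+5=8)->'i', 'x'(23+5=28, 28 mod 26=2)->'c', 'l'(11+5=16)->'q', 'f'(5+5=10)->'k', 'q'(16+5=21)->'v'
Result: qbsicqkv


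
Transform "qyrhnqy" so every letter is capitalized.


Input string: 'qyrhnqy'
Operation: convert each letter to uppercase
Mapping: 'q'->'Q', 'y'->'Y', 'r'->'R', 'h'->'H', 'n'->'N', 'q'->'Q', 'y'->'Y'
Result: QYRHNQY


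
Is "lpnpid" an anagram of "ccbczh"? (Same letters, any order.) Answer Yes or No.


String 1: 'ccbczh' -> sorted: 'bccchz'
String 2: 'lpnpid' -> sorted: 'dilnpp'
Compare sorted forms: 'bccchz' != 'dilnpp'
Anagram: No


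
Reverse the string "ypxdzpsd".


Input string: 'ypxdzpsd'
Operation: reverse character order
Original order: 'y' -> 'p' -> 'x' -> 'd' -> 'z' -> 'p' -> 's' -> 'd'
Reversed order: 'd' -> 's' -> 'p' -> 'z' -> 'd' -> 'x' -> 'p' -> 'y'
Result: dspzdxpy
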